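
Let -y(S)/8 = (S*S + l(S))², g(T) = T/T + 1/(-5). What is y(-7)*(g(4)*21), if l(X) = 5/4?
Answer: -1696842/5 ≈ -3.3937e+5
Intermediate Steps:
l(X) = 5/4 (l(X) = 5*(¼) = 5/4)
g(T) = ⅘ (g(T) = 1 + 1*(-⅕) = 1 - ⅕ = ⅘)
y(S) = -8*(5/4 + S²)² (y(S) = -8*(S*S + 5/4)² = -8*(S² + 5/4)² = -8*(5/4 + S²)²)
y(-7)*(g(4)*21) = (-(5 + 4*(-7)²)²/2)*((⅘)*21) = -(5 + 4*49)²/2*(84/5) = -(5 + 196)²/2*(84/5) = -½*201²*(84/5) = -½*40401*(84/5) = -40401/2*84/5 = -1696842/5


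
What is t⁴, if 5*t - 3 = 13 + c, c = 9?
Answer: 625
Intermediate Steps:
t = 5 (t = ⅗ + (13 + 9)/5 = ⅗ + (⅕)*22 = ⅗ + 22/5 = 5)
t⁴ = 5⁴ = 625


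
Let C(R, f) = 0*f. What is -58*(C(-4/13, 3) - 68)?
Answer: 3944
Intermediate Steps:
C(R, f) = 0
-58*(C(-4/13, 3) - 68) = -58*(0 - 68) = -58*(-68) = 3944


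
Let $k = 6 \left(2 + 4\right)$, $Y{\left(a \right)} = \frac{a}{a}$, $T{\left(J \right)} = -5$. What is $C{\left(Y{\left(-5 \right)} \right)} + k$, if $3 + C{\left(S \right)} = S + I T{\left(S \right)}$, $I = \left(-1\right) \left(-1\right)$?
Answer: $29$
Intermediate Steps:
$I = 1$
$Y{\left(a \right)} = 1$
$k = 36$ ($k = 6 \cdot 6 = 36$)
$C{\left(S \right)} = -8 + S$ ($C{\left(S \right)} = -3 + \left(S + 1 \left(-5\right)\right) = -3 + \left(S - 5\right) = -3 + \left(-5 + S\right) = -8 + S$)
$C{\left(Y{\left(-5 \right)} \right)} + k = \left(-8 + 1\right) + 36 = -7 + 36 = 29$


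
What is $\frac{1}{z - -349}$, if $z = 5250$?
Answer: $\frac{1}{5599} \approx 0.0001786$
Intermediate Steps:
$\frac{1}{z - -349} = \frac{1}{5250 - -349} = \frac{1}{5250 + 349} = \frac{1}{5599}$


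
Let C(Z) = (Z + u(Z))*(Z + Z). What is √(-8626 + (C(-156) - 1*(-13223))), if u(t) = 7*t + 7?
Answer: √391789 ≈ 625.93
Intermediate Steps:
u(t) = 7 + 7*t
C(Z) = 2*Z*(7 + 8*Z) (C(Z) = (Z + (7 + 7*Z))*(Z + Z) = (7 + 8*Z)*(2*Z) = 2*Z*(7 + 8*Z))
√(-8626 + (C(-156) - 1*(-13223))) = √(-8626 + (2*(-156)*(7 + 8*(-156)) - 1*(-13223))) = √(-8626 + (2*(-156)*(7 - 1248) + 13223)) = √(-8626 + (2*(-156)*(-1241) + 13223)) = √(-8626 + (387192 + 13223)) = √(-8626 + 400415) = √391789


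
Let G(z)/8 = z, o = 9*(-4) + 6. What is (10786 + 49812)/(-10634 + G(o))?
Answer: -30299/5437 ≈ -5.5727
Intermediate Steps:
o = -30 (o = -36 + 6 = -30)
G(z) = 8*z
(10786 + 49812)/(-10634 + G(o)) = (10786 + 49812)/(-10634 + 8*(-30)) = 60598/(-10634 - 240) = 60598/(-10874) = 60598*(-1/10874) = -30299/5437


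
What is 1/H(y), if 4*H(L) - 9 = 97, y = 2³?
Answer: 2/53 ≈ 0.037736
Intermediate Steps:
y = 8
H(L) = 53/2 (H(L) = 9/4 + (¼)*97 = 9/4 + 97/4 = 53/2)
1/H(y) = 1/(53/2) = 2/53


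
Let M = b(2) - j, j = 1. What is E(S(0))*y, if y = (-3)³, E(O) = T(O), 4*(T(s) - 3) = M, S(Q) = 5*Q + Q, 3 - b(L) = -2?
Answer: -108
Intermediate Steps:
b(L) = 5 (b(L) = 3 - 1*(-2) = 3 + 2 = 5)
M = 4 (M = 5 - 1*1 = 5 - 1 = 4)
S(Q) = 6*Q
T(s) = 4 (T(s) = 3 + (¼)*4 = 3 + 1 = 4)
E(O) = 4
y = -27
E(S(0))*y = 4*(-27) = -108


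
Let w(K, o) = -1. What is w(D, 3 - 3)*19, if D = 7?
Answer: -19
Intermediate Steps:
w(D, 3 - 3)*19 = -1*19 = -19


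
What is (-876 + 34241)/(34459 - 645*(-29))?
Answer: 33365/53164 ≈ 0.62759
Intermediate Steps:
(-876 + 34241)/(34459 - 645*(-29)) = 33365/(34459 + 18705) = 33365/53164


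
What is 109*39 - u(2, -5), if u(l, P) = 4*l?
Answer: 4243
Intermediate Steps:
109*39 - u(2, -5) = 109*39 - 4*2 = 4251 - 1*8 = 4251 - 8 = 4243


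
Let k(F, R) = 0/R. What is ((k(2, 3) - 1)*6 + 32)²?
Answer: 676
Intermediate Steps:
k(F, R) = 0
((k(2, 3) - 1)*6 + 32)² = ((0 - 1)*6 + 32)² = (-1*6 + 32)² = (-6 + 32)² = 26² = 676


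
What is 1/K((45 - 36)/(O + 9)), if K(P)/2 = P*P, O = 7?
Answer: 128/81 ≈ 1.5802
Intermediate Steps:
K(P) = 2*P**2 (K(P) = 2*(P*P) = 2*P**2)
1/K((45 - 36)/(O + 9)) = 1/(2*((45 - 36)/(7 + 9))**2) = 1/(2*(9/16)**2) = 1/(2*(81/256)) = 1/(81/128) = 128/81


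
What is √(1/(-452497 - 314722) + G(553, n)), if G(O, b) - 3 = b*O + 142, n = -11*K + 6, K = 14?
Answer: I*√48090073382386958/767219 ≈ 285.83*I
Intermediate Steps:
n = -148 (n = -11*14 + 6 = -154 + 6 = -148)
G(O, b) = 145 + O*b (G(O, b) = 3 + (b*O + 142) = 3 + (O*b + 142) = 3 + (142 + O*b) = 145 + O*b)
√(1/(-452497 - 314722) + G(553, n)) = √(1/(-452497 - 314722) + (145 + 553*(-148))) = √(1/(-767219) + (145 - 81844)) = √(-1/767219 - 81699) = √(-62681025082/767219) = I*√48090073382386958/767219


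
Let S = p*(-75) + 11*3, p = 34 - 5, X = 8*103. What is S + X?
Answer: -1318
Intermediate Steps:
X = 824
p = 29
S = -2142 (S = 29*(-75) + 11*3 = -2175 + 33 = -2142)
S + X = -2142 + 824 = -1318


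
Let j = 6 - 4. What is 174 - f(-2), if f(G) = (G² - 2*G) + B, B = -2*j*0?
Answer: 166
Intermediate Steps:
j = 2
B = 0 (B = -2*2*0 = -4*0 = 0)
f(G) = G² - 2*G (f(G) = (G² - 2*G) + 0 = G² - 2*G)
174 - f(-2) = 174 - (-2)*(-2 - 2) = 174 - (-2)*(-4) = 174 - 1*8 = 174 - 8 = 166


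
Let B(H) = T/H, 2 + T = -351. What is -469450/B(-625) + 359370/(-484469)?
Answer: -142146359388860/171017557 ≈ -8.3118e+5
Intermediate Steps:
T = -353 (T = -2 - 351 = -353)
B(H) = -353/H
-469450/B(-625) + 359370/(-484469) = -469450/((-353/(-625))) + 359370/(-484469) = -469450/((-353*(-1/625))) + 359370*(-1/484469) = -469450/353/625 - 359370/484469 = -469450*625/353 - 359370/484469 = -293406250/353 - 359370/484469 = -142146359388860/171017557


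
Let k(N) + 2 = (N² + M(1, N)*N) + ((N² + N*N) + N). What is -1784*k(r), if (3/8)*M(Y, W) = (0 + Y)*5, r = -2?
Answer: 99904/3 ≈ 33301.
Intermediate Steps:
M(Y, W) = 40*Y/3 (M(Y, W) = 8*((0 + Y)*5)/3 = 8*(Y*5)/3 = 8*(5*Y)/3 = 40*Y/3)
k(N) = -2 + 3*N² + 43*N/3 (k(N) = -2 + ((N² + ((40/3)*1)*N) + ((N² + N*N) + N)) = -2 + ((N² + 40*N/3) + ((N² + N²) + N)) = -2 + ((N² + 40*N/3) + (2*N² + N)) = -2 + ((N² + 40*N/3) + (N + 2*N²)) = -2 + (3*N² + 43*N/3) = -2 + 3*N² + 43*N/3)
-1784*k(r) = -1784*(-2 + 3*(-2)² + (43/3)*(-2)) = -1784*(-2 + 3*4 - 86/3) = -1784*(-2 + 12 - 86/3) = -1784*(-56/3) = 99904/3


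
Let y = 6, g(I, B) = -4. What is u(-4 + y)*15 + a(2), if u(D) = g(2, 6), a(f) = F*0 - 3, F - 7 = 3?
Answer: -63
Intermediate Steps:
F = 10 (F = 7 + 3 = 10)
a(f) = -3 (a(f) = 10*0 - 3 = 0 - 3 = -3)
u(D) = -4
u(-4 + y)*15 + a(2) = -4*15 - 3 = -60 - 3 = -63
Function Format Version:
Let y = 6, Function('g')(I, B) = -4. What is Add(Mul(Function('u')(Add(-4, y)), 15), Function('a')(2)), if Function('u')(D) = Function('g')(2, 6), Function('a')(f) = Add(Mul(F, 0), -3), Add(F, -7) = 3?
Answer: -63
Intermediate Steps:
F = 10 (F = Add(7, 3) = 10)
Function('a')(f) = -3 (Function('a')(f) = Add(Mul(10, 0), -3) = Add(0, -3) = -3)
Function('u')(D) = -4
Add(Mul(Function('u')(Add(-4, y)), 15), Function('a')(2)) = Add(Mul(-4, 15), -3) = Add(-60, -3) = -63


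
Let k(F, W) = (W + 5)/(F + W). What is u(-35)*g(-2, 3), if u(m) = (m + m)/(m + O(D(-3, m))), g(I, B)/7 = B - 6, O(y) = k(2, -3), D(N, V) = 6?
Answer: -1470/37 ≈ -39.730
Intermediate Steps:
k(F, W) = (5 + W)/(F + W)
O(y) = -2 (O(y) = (5 - 3)/(2 - 3) = 2/(-1) = -1*2 = -2)
g(I, B) = -42 + 7*B (g(I, B) = 7*(B - 6) = 7*(-6 + B) = -42 + 7*B)
u(m) = 2*m/(-2 + m) (u(m) = (m + m)/(m - 2) = (2*m)/(-2 + m) = 2*m/(-2 + m))
u(-35)*g(-2, 3) = (2*(-35)/(-2 - 35))*(-42 + 7*3) = (2*(-35)/(-37))*(-42 + 21) = (2*(-35)*(-1/37))*(-21) = (70/37)*(-21) = -1470/37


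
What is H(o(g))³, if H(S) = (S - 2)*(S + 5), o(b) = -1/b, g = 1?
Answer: -1728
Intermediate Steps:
H(S) = (-2 + S)*(5 + S)
H(o(g))³ = (-10 + (-1/1)² + 3*(-1/1))³ = (-10 + (-1*1)² + 3*(-1*1))³ = (-10 + (-1)² + 3*(-1))³ = (-10 + 1 - 3)³ = (-12)³ = -1728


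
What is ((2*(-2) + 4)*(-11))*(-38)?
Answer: 0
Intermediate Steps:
((2*(-2) + 4)*(-11))*(-38) = ((-4 + 4)*(-11))*(-38) = (0*(-11))*(-38) = 0*(-38) = 0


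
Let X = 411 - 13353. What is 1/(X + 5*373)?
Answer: -1/11077 ≈ -9.0277e-5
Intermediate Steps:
X = -12942
1/(X + 5*373) = 1/(-12942 + 5*373) = 1/(-12942 + 1865) = 1/(-11077) = -1/11077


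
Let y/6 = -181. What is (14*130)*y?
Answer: -1976520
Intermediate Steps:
y = -1086 (y = 6*(-181) = -1086)
(14*130)*y = (14*130)*(-1086) = 1820*(-1086) = -1976520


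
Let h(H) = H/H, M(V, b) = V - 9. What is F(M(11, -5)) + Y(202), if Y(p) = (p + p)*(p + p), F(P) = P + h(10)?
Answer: 163219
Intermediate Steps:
M(V, b) = -9 + V
h(H) = 1
F(P) = 1 + P (F(P) = P + 1 = 1 + P)
Y(p) = 4*p**2 (Y(p) = (2*p)*(2*p) = 4*p**2)
F(M(11, -5)) + Y(202) = (1 + (-9 + 11)) + 4*202**2 = (1 + 2) + 4*40804 = 3 + 163216 = 163219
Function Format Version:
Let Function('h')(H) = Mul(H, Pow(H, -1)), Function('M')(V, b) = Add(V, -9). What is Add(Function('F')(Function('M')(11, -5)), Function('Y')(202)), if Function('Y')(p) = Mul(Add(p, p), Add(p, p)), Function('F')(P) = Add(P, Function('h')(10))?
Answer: 163219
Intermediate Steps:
Function('M')(V, b) = Add(-9, V)
Function('h')(H) = 1
Function('F')(P) = Add(1, P) (Function('F')(P) = Add(P, 1) = Add(1, P))
Function('Y')(p) = Mul(4, Pow(p, 2)) (Function('Y')(p) = Mul(Mul(2, p), Mul(2, p)) = Mul(4, Pow(p, 2)))
Add(Function('F')(Function('M')(11, -5)), Function('Y')(202)) = Add(Add(1, Add(-9, 11)), Mul(4, Pow(202, 2))) = Add(Add(1, 2), Mul(4, 40804)) = Add(3, 163216) = 163219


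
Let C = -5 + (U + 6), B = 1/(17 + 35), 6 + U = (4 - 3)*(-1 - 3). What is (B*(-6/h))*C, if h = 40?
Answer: 27/1040 ≈ 0.025962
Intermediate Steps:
U = -10 (U = -6 + (4 - 3)*(-1 - 3) = -6 + 1*(-4) = -6 - 4 = -10)
B = 1/52 ≈ 0.019231
C = -9 (C = -5 + (-10 + 6) = -5 - 4 = -9)
(B*(-6/h))*C = ((-6/40)/52)*(-9) = ((-6*1/40)/52)*(-9) = ((1/52)*(-3/20))*(-9) = -3/1040*(-9) = 27/1040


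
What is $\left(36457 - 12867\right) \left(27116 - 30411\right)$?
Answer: $-77729050$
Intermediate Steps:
$\left(36457 - 12867\right) \left(27116 - 30411\right) = 23590 \left(-3295\right) = -77729050$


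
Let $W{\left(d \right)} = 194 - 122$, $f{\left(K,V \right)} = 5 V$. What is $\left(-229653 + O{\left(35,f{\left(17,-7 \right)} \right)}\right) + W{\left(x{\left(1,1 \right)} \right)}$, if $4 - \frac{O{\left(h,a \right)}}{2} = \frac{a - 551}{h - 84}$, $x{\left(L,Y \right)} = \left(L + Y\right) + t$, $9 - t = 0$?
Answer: $- \frac{11250249}{49} \approx -2.296 \cdot 10^{5}$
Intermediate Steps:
$t = 9$ ($t = 9 - 0 = 9 + 0 = 9$)
$x{\left(L,Y \right)} = 9 + L + Y$ ($x{\left(L,Y \right)} = \left(L + Y\right) + 9 = 9 + L + Y$)
$W{\left(d \right)} = 72$
$O{\left(h,a \right)} = 8 - \frac{2 \left(-551 + a\right)}{-84 + h}$ ($O{\left(h,a \right)} = 8 - 2 \frac{a - 551}{h - 84} = 8 - 2 \frac{-551 + a}{-84 + h} = 8 - \frac{2 \left(-551 + a\right)}{-84 + h}$)
$\left(-229653 + O{\left(35,f{\left(17,-7 \right)} \right)}\right) + W{\left(x{\left(1,1 \right)} \right)} = \left(-229653 + \frac{2 \left(215 - 5 \left(-7\right) + 4 \cdot 35\right)}{-84 + 35}\right) + 72 = \left(-229653 + \frac{2 \left(215 - -35 + 140\right)}{-49}\right) + 72 = \left(-229653 + 2 \left(- \frac{1}{49}\right) \left(215 + 35 + 140\right)\right) + 72 = \left(-229653 + 2 \left(- \frac{1}{49}\right) 390\right) + 72 = \left(-229653 - \frac{780}{49}\right) + 72 = - \frac{11253777}{49} + 72 = - \frac{11250249}{49}$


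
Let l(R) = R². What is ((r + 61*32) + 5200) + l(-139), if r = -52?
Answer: 26421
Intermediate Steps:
((r + 61*32) + 5200) + l(-139) = ((-52 + 61*32) + 5200) + (-139)² = ((-52 + 1952) + 5200) + 19321 = (1900 + 5200) + 19321 = 7100 + 19321 = 26421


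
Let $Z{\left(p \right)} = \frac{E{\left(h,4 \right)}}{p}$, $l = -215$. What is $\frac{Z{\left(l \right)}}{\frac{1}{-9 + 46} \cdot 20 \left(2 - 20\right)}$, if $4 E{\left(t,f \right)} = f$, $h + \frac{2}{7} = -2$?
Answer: $\frac{37}{77400} \approx 0.00047804$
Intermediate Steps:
$h = - \frac{16}{7}$ ($h = - \frac{2}{7} - 2 = - \frac{16}{7} \approx -2.2857$)
$E{\left(t,f \right)} = \frac{f}{4}$
$Z{\left(p \right)} = \frac{1}{p}$ ($Z{\left(p \right)} = \frac{\frac{1}{4} \cdot 4}{p} = 1 \frac{1}{p} = \frac{1}{p}$)
$\frac{Z{\left(l \right)}}{\frac{1}{-9 + 46} \cdot 20 \left(2 - 20\right)} = \frac{1}{\left(-215\right) \frac{1}{-9 + 46} \cdot 20 \left(2 - 20\right)} = - \frac{1}{215 \cdot \frac{1}{37} \cdot 20 \left(2 - 20\right)} = - \frac{1}{215 \cdot \frac{1}{37} \cdot 20 \left(-18\right)} = - \frac{1}{215 \cdot \frac{20}{37} \left(-18\right)} = - \frac{1}{215 \left(- \frac{360}{37}\right)} = \left(- \frac{1}{215}\right) \left(- \frac{37}{360}\right) = \frac{37}{77400}$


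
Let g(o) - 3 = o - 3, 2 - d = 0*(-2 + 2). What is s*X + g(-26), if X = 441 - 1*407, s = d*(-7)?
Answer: -502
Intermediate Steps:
d = 2 (d = 2 - 0*(-2 + 2) = 2 - 0*0 = 2 - 1*0 = 2 + 0 = 2)
s = -14 (s = 2*(-7) = -14)
X = 34 (X = 441 - 407 = 34)
g(o) = o (g(o) = 3 + (o - 3) = 3 + (-3 + o) = o)
s*X + g(-26) = -14*34 - 26 = -476 - 26 = -502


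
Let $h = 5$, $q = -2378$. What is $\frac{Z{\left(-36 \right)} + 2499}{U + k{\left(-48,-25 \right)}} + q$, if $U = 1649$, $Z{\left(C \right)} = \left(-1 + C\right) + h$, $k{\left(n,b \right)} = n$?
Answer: $- \frac{3804711}{1601} \approx -2376.5$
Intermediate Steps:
$Z{\left(C \right)} = 4 + C$ ($Z{\left(C \right)} = \left(-1 + C\right) + 5 = 4 + C$)
$\frac{Z{\left(-36 \right)} + 2499}{U + k{\left(-48,-25 \right)}} + q = \frac{\left(4 - 36\right) + 2499}{1649 - 48} - 2378 = \frac{-32 + 2499}{1601} - 2378 = 2467 \cdot \frac{1}{1601} - 2378 = \frac{2467}{1601} - 2378 = - \frac{3804711}{1601}$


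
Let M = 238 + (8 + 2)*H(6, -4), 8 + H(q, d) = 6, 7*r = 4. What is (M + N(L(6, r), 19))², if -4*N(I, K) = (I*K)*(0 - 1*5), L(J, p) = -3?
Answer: 344569/16 ≈ 21536.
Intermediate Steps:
r = 4/7 (r = (⅐)*4 = 4/7 ≈ 0.57143)
H(q, d) = -2 (H(q, d) = -8 + 6 = -2)
N(I, K) = 5*I*K/4 (N(I, K) = -I*K*(0 - 1*5)/4 = -I*K*(0 - 5)/4 = -I*K*(-5)/4 = -(-5)*I*K/4 = 5*I*K/4)
M = 218 (M = 238 + (8 + 2)*(-2) = 238 + 10*(-2) = 238 - 20 = 218)
(M + N(L(6, r), 19))² = (218 + (5/4)*(-3)*19)² = (218 - 285/4)² = (587/4)² = 344569/16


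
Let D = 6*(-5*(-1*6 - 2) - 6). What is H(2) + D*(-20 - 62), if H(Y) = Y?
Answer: -16726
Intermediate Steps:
D = 204 (D = 6*(-5*(-6 - 2) - 6) = 6*(-5*(-8) - 6) = 6*(40 - 6) = 6*34 = 204)
H(2) + D*(-20 - 62) = 2 + 204*(-20 - 62) = 2 + 204*(-82) = 2 - 16728 = -16726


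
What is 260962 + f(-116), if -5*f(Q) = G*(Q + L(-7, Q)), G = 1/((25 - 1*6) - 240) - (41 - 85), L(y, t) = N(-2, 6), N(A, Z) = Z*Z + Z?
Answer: 289082512/1105 ≈ 2.6161e+5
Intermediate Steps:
N(A, Z) = Z + Z² (N(A, Z) = Z² + Z = Z + Z²)
L(y, t) = 42 (L(y, t) = 6*(1 + 6) = 6*7 = 42)
G = 9723/221 (G = 1/((25 - 6) - 240) - 1*(-44) = 1/(19 - 240) + 44 = 1/(-221) + 44 = -1/221 + 44 = 9723/221 ≈ 43.995)
f(Q) = -408366/1105 - 9723*Q/1105 (f(Q) = -9723*(Q + 42)/1105 = -9723*(42 + Q)/1105 = -(408366/221 + 9723*Q/221)/5 = -408366/1105 - 9723*Q/1105)
260962 + f(-116) = 260962 + (-408366/1105 - 9723/1105*(-116)) = 260962 + (-408366/1105 + 1127868/1105) = 260962 + 719502/1105 = 289082512/1105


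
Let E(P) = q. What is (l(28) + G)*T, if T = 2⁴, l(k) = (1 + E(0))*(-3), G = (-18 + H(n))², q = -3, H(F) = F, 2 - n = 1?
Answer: 4720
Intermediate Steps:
n = 1 (n = 2 - 1*1 = 2 - 1 = 1)
E(P) = -3
G = 289 (G = (-18 + 1)² = (-17)² = 289)
l(k) = 6 (l(k) = (1 - 3)*(-3) = -2*(-3) = 6)
T = 16
(l(28) + G)*T = (6 + 289)*16 = 295*16 = 4720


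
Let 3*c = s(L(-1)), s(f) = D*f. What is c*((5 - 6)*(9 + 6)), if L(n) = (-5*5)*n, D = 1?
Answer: -125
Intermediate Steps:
L(n) = -25*n
s(f) = f (s(f) = 1*f = f)
c = 25/3 (c = (-25*(-1))/3 = (⅓)*25 = 25/3 ≈ 8.3333)
c*((5 - 6)*(9 + 6)) = 25*((5 - 6)*(9 + 6))/3 = 25*(-1*15)/3 = (25/3)*(-15) = -125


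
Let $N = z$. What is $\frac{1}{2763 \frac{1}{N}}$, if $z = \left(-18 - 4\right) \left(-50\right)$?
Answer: $\frac{1100}{2763} \approx 0.39812$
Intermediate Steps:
$z = 1100$ ($z = \left(-22\right) \left(-50\right) = 1100$)
$N = 1100$
$\frac{1}{2763 \frac{1}{N}} = \frac{1}{2763 \cdot \frac{1}{1100}} = \frac{1}{\frac{2763}{1100}} = \frac{1100}{2763}$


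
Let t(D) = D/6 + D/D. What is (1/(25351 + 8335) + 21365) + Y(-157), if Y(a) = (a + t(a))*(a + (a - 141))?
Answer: 5267690359/50529 ≈ 1.0425e+5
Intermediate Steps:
t(D) = 1 + D/6 (t(D) = D*(⅙) + 1 = D/6 + 1 = 1 + D/6)
Y(a) = (1 + 7*a/6)*(-141 + 2*a) (Y(a) = (a + (1 + a/6))*(a + (a - 141)) = (1 + 7*a/6)*(a + (-141 + a)) = (1 + 7*a/6)*(-141 + 2*a))
(1/(25351 + 8335) + 21365) + Y(-157) = (1/(25351 + 8335) + 21365) + (-141 - 325/2*(-157) + (7/3)*(-157)²) = (1/33686 + 21365) + (-141 + 51025/2 + (7/3)*24649) = (1/33686 + 21365) + (-141 + 51025/2 + 172543/3) = 719701391/33686 + 497315/6 = 5267690359/50529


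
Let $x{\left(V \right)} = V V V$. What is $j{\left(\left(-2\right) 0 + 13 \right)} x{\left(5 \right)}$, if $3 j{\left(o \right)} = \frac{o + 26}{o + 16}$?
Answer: $\frac{1625}{29} \approx 56.034$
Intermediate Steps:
$j{\left(o \right)} = \frac{26 + o}{3 \left(16 + o\right)}$ ($j{\left(o \right)} = \frac{\left(o + 26\right) \frac{1}{o + 16}}{3} = \frac{\left(26 + o\right) \frac{1}{16 + o}}{3} = \frac{\frac{1}{16 + o} \left(26 + o\right)}{3} = \frac{26 + o}{3 \left(16 + o\right)}$)
$x{\left(V \right)} = V^{3}$ ($x{\left(V \right)} = V^{2} V = V^{3}$)
$j{\left(\left(-2\right) 0 + 13 \right)} x{\left(5 \right)} = \frac{26 + \left(\left(-2\right) 0 + 13\right)}{3 \left(16 + \left(\left(-2\right) 0 + 13\right)\right)} 5^{3} = \frac{26 + \left(0 + 13\right)}{3 \left(16 + \left(0 + 13\right)\right)} 125 = \frac{26 + 13}{3 \left(16 + 13\right)} 125 = \frac{1}{3} \cdot \frac{1}{29} \cdot 39 \cdot 125 = \frac{13}{29} \cdot 125 = \frac{1625}{29}$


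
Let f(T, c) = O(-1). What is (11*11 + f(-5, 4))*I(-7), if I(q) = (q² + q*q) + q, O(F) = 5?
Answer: 11466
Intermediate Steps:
f(T, c) = 5
I(q) = q + 2*q² (I(q) = (q² + q²) + q = 2*q² + q = q + 2*q²)
(11*11 + f(-5, 4))*I(-7) = (11*11 + 5)*(-7*(1 + 2*(-7))) = (121 + 5)*(-7*(1 - 14)) = 126*(-7*(-13)) = 126*91 = 11466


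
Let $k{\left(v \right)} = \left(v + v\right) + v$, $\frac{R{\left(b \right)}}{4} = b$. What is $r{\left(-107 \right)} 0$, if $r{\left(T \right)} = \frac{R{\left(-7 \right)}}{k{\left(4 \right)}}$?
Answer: $0$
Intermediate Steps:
$R{\left(b \right)} = 4 b$
$k{\left(v \right)} = 3 v$ ($k{\left(v \right)} = 2 v + v = 3 v$)
$r{\left(T \right)} = - \frac{7}{3}$ ($r{\left(T \right)} = \frac{4 \left(-7\right)}{3 \cdot 4} = - \frac{28}{12} = \left(-28\right) \frac{1}{12} = - \frac{7}{3}$)
$r{\left(-107 \right)} 0 = \left(- \frac{7}{3}\right) 0 = 0$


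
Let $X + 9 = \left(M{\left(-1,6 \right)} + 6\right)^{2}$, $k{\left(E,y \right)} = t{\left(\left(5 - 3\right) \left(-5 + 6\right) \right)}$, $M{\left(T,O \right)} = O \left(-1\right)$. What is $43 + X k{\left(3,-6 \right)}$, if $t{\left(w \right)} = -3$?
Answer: $70$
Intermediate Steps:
$M{\left(T,O \right)} = - O$
$k{\left(E,y \right)} = -3$
$X = -9$ ($X = -9 + \left(\left(-1\right) 6 + 6\right)^{2} = -9 + \left(-6 + 6\right)^{2} = -9 + 0^{2} = -9 + 0 = -9$)
$43 + X k{\left(3,-6 \right)} = 43 - -27 = 43 + 27 = 70$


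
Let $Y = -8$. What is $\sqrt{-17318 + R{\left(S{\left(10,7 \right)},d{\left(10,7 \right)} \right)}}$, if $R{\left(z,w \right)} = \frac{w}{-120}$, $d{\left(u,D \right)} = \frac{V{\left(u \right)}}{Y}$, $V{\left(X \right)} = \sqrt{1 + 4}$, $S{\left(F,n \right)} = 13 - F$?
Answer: $\frac{\sqrt{-249379200 + 15 \sqrt{5}}}{120} \approx 131.6 i$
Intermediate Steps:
$V{\left(X \right)} = \sqrt{5}$
$d{\left(u,D \right)} = - \frac{\sqrt{5}}{8}$ ($d{\left(u,D \right)} = \frac{\sqrt{5}}{-8} = \sqrt{5} \left(- \frac{1}{8}\right) = - \frac{\sqrt{5}}{8}$)
$R{\left(z,w \right)} = - \frac{w}{120}$ ($R{\left(z,w \right)} = w \left(- \frac{1}{120}\right) = - \frac{w}{120}$)
$\sqrt{-17318 + R{\left(S{\left(10,7 \right)},d{\left(10,7 \right)} \right)}} = \sqrt{-17318 - \frac{\left(- \frac{1}{8}\right) \sqrt{5}}{120}} = \sqrt{-17318 + \frac{\sqrt{5}}{960}}$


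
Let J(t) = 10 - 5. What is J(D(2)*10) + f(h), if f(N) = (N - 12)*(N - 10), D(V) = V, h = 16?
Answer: 29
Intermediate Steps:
f(N) = (-12 + N)*(-10 + N)
J(t) = 5
J(D(2)*10) + f(h) = 5 + (120 + 16² - 22*16) = 5 + (120 + 256 - 352) = 5 + 24 = 29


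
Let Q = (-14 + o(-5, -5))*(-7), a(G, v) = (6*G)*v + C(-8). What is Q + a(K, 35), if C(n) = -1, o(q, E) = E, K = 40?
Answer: 8532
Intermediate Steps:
a(G, v) = -1 + 6*G*v (a(G, v) = (6*G)*v - 1 = 6*G*v - 1 = -1 + 6*G*v)
Q = 133 (Q = (-14 - 5)*(-7) = -19*(-7) = 133)
Q + a(K, 35) = 133 + (-1 + 6*40*35) = 133 + (-1 + 8400) = 133 + 8399 = 8532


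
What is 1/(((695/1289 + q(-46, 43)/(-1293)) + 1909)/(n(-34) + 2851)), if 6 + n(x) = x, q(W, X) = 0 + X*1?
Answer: 4685029047/3182529601 ≈ 1.4721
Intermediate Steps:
q(W, X) = X (q(W, X) = 0 + X = X)
n(x) = -6 + x
1/(((695/1289 + q(-46, 43)/(-1293)) + 1909)/(n(-34) + 2851)) = 1/(((695/1289 + 43/(-1293)) + 1909)/((-6 - 34) + 2851)) = 1/(((695*(1/1289) + 43*(-1/1293)) + 1909)/(-40 + 2851)) = 1/(((695/1289 - 43/1293) + 1909)/2811) = 1/((843208/1666677 + 1909)*(1/2811)) = 1/((3182529601/1666677)*(1/2811)) = 1/(3182529601/4685029047) = 4685029047/3182529601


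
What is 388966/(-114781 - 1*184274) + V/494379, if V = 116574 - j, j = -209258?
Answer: -31618311118/49282170615 ≈ -0.64158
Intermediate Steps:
V = 325832 (V = 116574 - 1*(-209258) = 116574 + 209258 = 325832)
388966/(-114781 - 1*184274) + V/494379 = 388966/(-114781 - 1*184274) + 325832/494379 = 388966/(-114781 - 184274) + 325832*(1/494379) = 388966/(-299055) + 325832/494379 = 388966*(-1/299055) + 325832/494379 = -388966/299055 + 325832/494379 = -31618311118/49282170615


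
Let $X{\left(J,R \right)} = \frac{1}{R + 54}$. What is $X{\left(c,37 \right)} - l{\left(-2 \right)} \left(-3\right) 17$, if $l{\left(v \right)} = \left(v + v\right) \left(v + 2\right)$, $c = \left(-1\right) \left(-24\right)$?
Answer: $\frac{1}{91} \approx 0.010989$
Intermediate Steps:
$c = 24$
$X{\left(J,R \right)} = \frac{1}{54 + R}$
$l{\left(v \right)} = 2 v \left(2 + v\right)$
$X{\left(c,37 \right)} - l{\left(-2 \right)} \left(-3\right) 17 = \frac{1}{54 + 37} - 2 \left(-2\right) \left(2 - 2\right) \left(-3\right) 17 = \frac{1}{91} - 2 \left(-2\right) 0 \left(-3\right) 17 = \frac{1}{91} - 0 \left(-3\right) 17 = \frac{1}{91} - 0 \cdot 17 = \frac{1}{91} - 0 = \frac{1}{91} + 0 = \frac{1}{91}$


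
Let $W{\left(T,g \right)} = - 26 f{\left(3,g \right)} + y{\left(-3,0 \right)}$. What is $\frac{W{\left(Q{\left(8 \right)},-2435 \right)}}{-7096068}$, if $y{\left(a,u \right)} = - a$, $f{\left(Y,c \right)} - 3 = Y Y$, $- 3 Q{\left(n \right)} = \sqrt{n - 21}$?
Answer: $\frac{103}{2365356} \approx 4.3545 \cdot 10^{-5}$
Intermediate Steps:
$Q{\left(n \right)} = - \frac{\sqrt{-21 + n}}{3}$ ($Q{\left(n \right)} = - \frac{\sqrt{n - 21}}{3} = - \frac{\sqrt{-21 + n}}{3}$)
$f{\left(Y,c \right)} = 3 + Y^{2}$ ($f{\left(Y,c \right)} = 3 + Y Y = 3 + Y^{2}$)
$W{\left(T,g \right)} = -309$ ($W{\left(T,g \right)} = - 26 \left(3 + 3^{2}\right) - -3 = - 26 \left(3 + 9\right) + 3 = \left(-26\right) 12 + 3 = -312 + 3 = -309$)
$\frac{W{\left(Q{\left(8 \right)},-2435 \right)}}{-7096068} = - \frac{309}{-7096068} = \left(-309\right) \left(- \frac{1}{7096068}\right) = \frac{103}{2365356}$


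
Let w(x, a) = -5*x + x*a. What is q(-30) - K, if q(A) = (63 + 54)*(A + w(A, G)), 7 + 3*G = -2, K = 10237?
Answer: 14333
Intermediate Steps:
G = -3 (G = -7/3 + (1/3)*(-2) = -7/3 - 2/3 = -3)
w(x, a) = -5*x + a*x
q(A) = -819*A (q(A) = (63 + 54)*(A + A*(-5 - 3)) = 117*(A + A*(-8)) = 117*(A - 8*A) = 117*(-7*A) = -819*A)
q(-30) - K = -819*(-30) - 1*10237 = 24570 - 10237 = 14333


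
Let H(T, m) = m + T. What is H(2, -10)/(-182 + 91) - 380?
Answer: -34572/91 ≈ -379.91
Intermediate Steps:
H(T, m) = T + m
H(2, -10)/(-182 + 91) - 380 = (2 - 10)/(-182 + 91) - 380 = -8/(-91) - 380 = -1/91*(-8) - 380 = 8/91 - 380 = -34572/91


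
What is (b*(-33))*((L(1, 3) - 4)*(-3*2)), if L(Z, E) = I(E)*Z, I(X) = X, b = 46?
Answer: -9108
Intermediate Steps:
L(Z, E) = E*Z
(b*(-33))*((L(1, 3) - 4)*(-3*2)) = (46*(-33))*((3*1 - 4)*(-3*2)) = -1518*(3 - 4)*(-6) = -(-1518)*(-6) = -1518*6 = -9108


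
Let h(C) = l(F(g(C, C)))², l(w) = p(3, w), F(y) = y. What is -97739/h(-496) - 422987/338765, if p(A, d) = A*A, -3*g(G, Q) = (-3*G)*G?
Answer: -33144814282/27439965 ≈ -1207.9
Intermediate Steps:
g(G, Q) = G² (g(G, Q) = -(-3*G)*G/3 = -(-1)*G² = G²)
p(A, d) = A²
l(w) = 9 (l(w) = 3² = 9)
h(C) = 81 (h(C) = 9² = 81)
-97739/h(-496) - 422987/338765 = -97739/81 - 422987/338765 = -33144814282/27439965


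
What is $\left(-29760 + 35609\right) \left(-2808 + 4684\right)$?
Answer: $10972724$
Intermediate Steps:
$\left(-29760 + 35609\right) \left(-2808 + 4684\right) = 5849 \cdot 1876 = 10972724$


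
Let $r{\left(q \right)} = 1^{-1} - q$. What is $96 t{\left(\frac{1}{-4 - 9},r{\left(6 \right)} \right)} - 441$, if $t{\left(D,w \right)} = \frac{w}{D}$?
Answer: $5799$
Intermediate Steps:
$r{\left(q \right)} = 1 - q$
$96 t{\left(\frac{1}{-4 - 9},r{\left(6 \right)} \right)} - 441 = 96 \frac{1 - 6}{\frac{1}{-4 - 9}} - 441 = 96 \frac{1 - 6}{\frac{1}{-13}} - 441 = 96 \left(- \frac{5}{- \frac{1}{13}}\right) - 441 = 96 \left(\left(-5\right) \left(-13\right)\right) - 441 = 96 \cdot 65 - 441 = 6240 - 441 = 5799$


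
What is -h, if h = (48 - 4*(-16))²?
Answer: -12544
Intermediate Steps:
h = 12544 (h = (48 + 64)² = 112² = 12544)
-h = -1*12544 = -12544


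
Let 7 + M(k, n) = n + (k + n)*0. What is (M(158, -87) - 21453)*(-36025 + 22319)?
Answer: 295323182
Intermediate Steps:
M(k, n) = -7 + n (M(k, n) = -7 + (n + (k + n)*0) = -7 + (n + 0) = -7 + n)
(M(158, -87) - 21453)*(-36025 + 22319) = ((-7 - 87) - 21453)*(-36025 + 22319) = (-94 - 21453)*(-13706) = -21547*(-13706) = 295323182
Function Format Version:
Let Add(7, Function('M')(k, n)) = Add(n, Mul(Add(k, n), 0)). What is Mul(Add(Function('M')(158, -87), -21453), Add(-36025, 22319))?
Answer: 295323182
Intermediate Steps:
Function('M')(k, n) = Add(-7, n) (Function('M')(k, n) = Add(-7, Add(n, Mul(Add(k, n), 0))) = Add(-7, Add(n, 0)) = Add(-7, n))
Mul(Add(Function('M')(158, -87), -21453), Add(-36025, 22319)) = Mul(Add(Add(-7, -87), -21453), Add(-36025, 22319)) = Mul(Add(-94, -21453), -13706) = Mul(-21547, -13706) = 295323182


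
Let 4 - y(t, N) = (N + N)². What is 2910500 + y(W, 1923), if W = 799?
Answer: -11881212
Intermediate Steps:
y(t, N) = 4 - 4*N² (y(t, N) = 4 - (N + N)² = 4 - (2*N)² = 4 - 4*N²)
2910500 + y(W, 1923) = 2910500 + (4 - 4*1923²) = 2910500 + (4 - 4*3697929) = 2910500 + (4 - 14791716) = 2910500 - 14791712 = -11881212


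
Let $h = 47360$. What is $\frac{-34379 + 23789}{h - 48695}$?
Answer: $\frac{706}{89} \approx 7.9326$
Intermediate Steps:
$\frac{-34379 + 23789}{h - 48695} = \frac{-34379 + 23789}{47360 - 48695} = - \frac{10590}{-1335} = \left(-10590\right) \left(- \frac{1}{1335}\right) = \frac{706}{89}$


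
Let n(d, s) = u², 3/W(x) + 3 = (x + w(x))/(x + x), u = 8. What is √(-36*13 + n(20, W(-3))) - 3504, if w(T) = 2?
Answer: -3504 + 2*I*√101 ≈ -3504.0 + 20.1*I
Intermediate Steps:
W(x) = 3/(-3 + (2 + x)/(2*x)) (W(x) = 3/(-3 + (x + 2)/(x + x)) = 3/(-3 + (2 + x)/((2*x))) = 3/(-3 + (2 + x)*(1/(2*x))) = 3/(-3 + (2 + x)/(2*x)))
n(d, s) = 64 (n(d, s) = 8² = 64)
√(-36*13 + n(20, W(-3))) - 3504 = √(-36*13 + 64) - 3504 = √(-468 + 64) - 3504 = √(-404) - 3504 = 2*I*√101 - 3504 = -3504 + 2*I*√101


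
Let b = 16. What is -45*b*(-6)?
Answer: 4320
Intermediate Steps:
-45*b*(-6) = -720*(-6) = -45*(-96) = 4320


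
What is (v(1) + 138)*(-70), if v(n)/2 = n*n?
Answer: -9800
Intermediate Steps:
v(n) = 2*n² (v(n) = 2*(n*n) = 2*n²)
(v(1) + 138)*(-70) = (2*1² + 138)*(-70) = (2*1 + 138)*(-70) = (2 + 138)*(-70) = 140*(-70) = -9800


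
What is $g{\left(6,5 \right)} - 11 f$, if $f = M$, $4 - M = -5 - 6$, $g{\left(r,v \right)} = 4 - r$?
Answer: $-167$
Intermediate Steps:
$M = 15$ ($M = 4 - \left(-5 - 6\right) = 4 - -11 = 4 + 11 = 15$)
$f = 15$
$g{\left(6,5 \right)} - 11 f = \left(4 - 6\right) - 165 = -2 - 165 = -167$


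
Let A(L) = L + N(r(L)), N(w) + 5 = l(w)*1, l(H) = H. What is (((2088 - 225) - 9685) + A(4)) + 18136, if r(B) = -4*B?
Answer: 10297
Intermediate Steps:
N(w) = -5 + w (N(w) = -5 + w*1 = -5 + w)
A(L) = -5 - 3*L (A(L) = L + (-5 - 4*L) = -5 - 3*L)
(((2088 - 225) - 9685) + A(4)) + 18136 = (((2088 - 225) - 9685) + (-5 - 3*4)) + 18136 = ((1863 - 9685) + (-5 - 12)) + 18136 = (-7822 - 17) + 18136 = -7839 + 18136 = 10297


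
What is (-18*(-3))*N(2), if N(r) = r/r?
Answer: 54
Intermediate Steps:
N(r) = 1
(-18*(-3))*N(2) = -18*(-3)*1 = 54*1 = 54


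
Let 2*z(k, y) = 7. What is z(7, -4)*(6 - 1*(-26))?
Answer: 112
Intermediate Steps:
z(k, y) = 7/2 (z(k, y) = (½)*7 = 7/2)
z(7, -4)*(6 - 1*(-26)) = 7*(6 - 1*(-26))/2 = 7*(6 + 26)/2 = (7/2)*32 = 112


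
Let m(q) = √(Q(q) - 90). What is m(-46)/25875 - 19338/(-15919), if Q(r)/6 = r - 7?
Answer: 19338/15919 + 2*I*√102/25875 ≈ 1.2148 + 0.00078064*I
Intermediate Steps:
Q(r) = -42 + 6*r (Q(r) = 6*(r - 7) = 6*(-7 + r) = -42 + 6*r)
m(q) = √(-132 + 6*q) (m(q) = √((-42 + 6*q) - 90) = √(-132 + 6*q))
m(-46)/25875 - 19338/(-15919) = √(-132 + 6*(-46))/25875 - 19338/(-15919) = √(-132 - 276)*(1/25875) - 19338*(-1/15919) = √(-408)*(1/25875) + 19338/15919 = (2*I*√102)*(1/25875) + 19338/15919 = 2*I*√102/25875 + 19338/15919 = 19338/15919 + 2*I*√102/25875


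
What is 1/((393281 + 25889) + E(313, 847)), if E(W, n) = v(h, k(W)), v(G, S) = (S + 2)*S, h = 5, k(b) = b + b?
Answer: 1/812298 ≈ 1.2311e-6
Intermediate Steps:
k(b) = 2*b
v(G, S) = S*(2 + S) (v(G, S) = (2 + S)*S = S*(2 + S))
E(W, n) = 2*W*(2 + 2*W) (E(W, n) = (2*W)*(2 + 2*W) = 2*W*(2 + 2*W))
1/((393281 + 25889) + E(313, 847)) = 1/((393281 + 25889) + 4*313*(1 + 313)) = 1/(419170 + 4*313*314) = 1/(419170 + 393128) = 1/812298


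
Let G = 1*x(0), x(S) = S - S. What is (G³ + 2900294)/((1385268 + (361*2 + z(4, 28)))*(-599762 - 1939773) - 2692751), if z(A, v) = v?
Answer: -2900294/3519843914381 ≈ -8.2398e-7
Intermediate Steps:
x(S) = 0
G = 0 (G = 1*0 = 0)
(G³ + 2900294)/((1385268 + (361*2 + z(4, 28)))*(-599762 - 1939773) - 2692751) = (0³ + 2900294)/((1385268 + (361*2 + 28))*(-599762 - 1939773) - 2692751) = (0 + 2900294)/((1385268 + (722 + 28))*(-2539535) - 2692751) = 2900294/((1385268 + 750)*(-2539535) - 2692751) = 2900294/(1386018*(-2539535) - 2692751) = 2900294/(-3519841221630 - 2692751) = 2900294/(-3519843914381) = 2900294*(-1/3519843914381) = -2900294/3519843914381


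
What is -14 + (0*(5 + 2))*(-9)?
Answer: -14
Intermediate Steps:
-14 + (0*(5 + 2))*(-9) = -14 + (0*7)*(-9) = -14 + 0*(-9) = -14 + 0 = -14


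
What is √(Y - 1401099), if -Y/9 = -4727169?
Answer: √41143422 ≈ 6414.3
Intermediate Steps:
Y = 42544521 (Y = -9*(-4727169) = 42544521)
√(Y - 1401099) = √(42544521 - 1401099) = √41143422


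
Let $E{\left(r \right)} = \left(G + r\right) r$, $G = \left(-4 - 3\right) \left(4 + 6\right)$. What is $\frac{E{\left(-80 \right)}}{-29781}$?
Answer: $- \frac{4000}{9927} \approx -0.40294$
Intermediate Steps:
$G = -70$ ($G = \left(-7\right) 10 = -70$)
$E{\left(r \right)} = r \left(-70 + r\right)$ ($E{\left(r \right)} = \left(-70 + r\right) r = r \left(-70 + r\right)$)
$\frac{E{\left(-80 \right)}}{-29781} = \frac{\left(-80\right) \left(-70 - 80\right)}{-29781} = \left(-80\right) \left(-150\right) \left(- \frac{1}{29781}\right) = 12000 \left(- \frac{1}{29781}\right) = - \frac{4000}{9927}$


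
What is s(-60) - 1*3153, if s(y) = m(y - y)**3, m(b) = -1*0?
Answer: -3153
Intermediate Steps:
m(b) = 0
s(y) = 0 (s(y) = 0**3 = 0)
s(-60) - 1*3153 = 0 - 1*3153 = 0 - 3153 = -3153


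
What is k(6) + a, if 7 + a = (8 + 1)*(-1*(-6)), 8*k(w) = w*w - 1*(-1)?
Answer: 413/8 ≈ 51.625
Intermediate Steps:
k(w) = ⅛ + w²/8 (k(w) = (w*w - 1*(-1))/8 = (w² + 1)/8 = (1 + w²)/8 = ⅛ + w²/8)
a = 47 (a = -7 + (8 + 1)*(-1*(-6)) = -7 + 9*6 = -7 + 54 = 47)
k(6) + a = (⅛ + (⅛)*6²) + 47 = (⅛ + (⅛)*36) + 47 = (⅛ + 9/2) + 47 = 37/8 + 47 = 413/8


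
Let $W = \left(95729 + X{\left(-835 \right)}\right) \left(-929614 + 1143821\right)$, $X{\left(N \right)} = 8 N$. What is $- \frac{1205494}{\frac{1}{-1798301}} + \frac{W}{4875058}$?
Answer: $\frac{10568350949114979395}{4875058} \approx 2.1678 \cdot 10^{12}$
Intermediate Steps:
$W = 19074919143$ ($W = \left(95729 + 8 \left(-835\right)\right) \left(-929614 + 1143821\right) = \left(95729 - 6680\right) 214207 = 89049 \cdot 214207 = 19074919143$)
$- \frac{1205494}{\frac{1}{-1798301}} + \frac{W}{4875058} = - \frac{1205494}{\frac{1}{-1798301}} + \frac{19074919143}{4875058} = - \frac{1205494}{- \frac{1}{1798301}} + 19074919143 \cdot \frac{1}{4875058} = \left(-1205494\right) \left(-1798301\right) + \frac{19074919143}{4875058} = 2167841065694 + \frac{19074919143}{4875058} = \frac{10568350949114979395}{4875058}$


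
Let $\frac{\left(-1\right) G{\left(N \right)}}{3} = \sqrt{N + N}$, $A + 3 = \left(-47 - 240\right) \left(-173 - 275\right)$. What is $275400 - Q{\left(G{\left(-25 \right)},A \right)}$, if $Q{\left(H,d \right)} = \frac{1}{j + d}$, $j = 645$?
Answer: $\frac{35586637199}{129218} \approx 2.754 \cdot 10^{5}$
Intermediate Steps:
$A = 128573$ ($A = -3 + \left(-47 - 240\right) \left(-173 - 275\right) = -3 - -128576 = -3 + 128576 = 128573$)
$G{\left(N \right)} = - 3 \sqrt{2} \sqrt{N}$ ($G{\left(N \right)} = - 3 \sqrt{N + N} = - 3 \sqrt{2 N} = - 3 \sqrt{2} \sqrt{N}$)
$Q{\left(H,d \right)} = \frac{1}{645 + d}$
$275400 - Q{\left(G{\left(-25 \right)},A \right)} = 275400 - \frac{1}{645 + 128573} = 275400 - \frac{1}{129218} = \frac{35586637199}{129218}$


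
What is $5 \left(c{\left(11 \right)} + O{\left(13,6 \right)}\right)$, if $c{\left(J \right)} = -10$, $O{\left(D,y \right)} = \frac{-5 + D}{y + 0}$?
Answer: $- \frac{130}{3} \approx -43.333$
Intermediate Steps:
$O{\left(D,y \right)} = \frac{-5 + D}{y}$
$5 \left(c{\left(11 \right)} + O{\left(13,6 \right)}\right) = 5 \left(-10 + \frac{-5 + 13}{6}\right) = 5 \left(-10 + \frac{1}{6} \cdot 8\right) = 5 \left(-10 + \frac{4}{3}\right) = 5 \left(- \frac{26}{3}\right) = - \frac{130}{3}$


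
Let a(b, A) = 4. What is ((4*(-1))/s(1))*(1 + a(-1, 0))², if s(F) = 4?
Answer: -25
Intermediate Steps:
((4*(-1))/s(1))*(1 + a(-1, 0))² = ((4*(-1))/4)*(1 + 4)² = -4*¼*5² = -1*25 = -25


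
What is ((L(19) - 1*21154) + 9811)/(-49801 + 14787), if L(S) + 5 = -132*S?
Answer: 6928/17507 ≈ 0.39573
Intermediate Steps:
L(S) = -5 - 132*S
((L(19) - 1*21154) + 9811)/(-49801 + 14787) = (((-5 - 132*19) - 1*21154) + 9811)/(-49801 + 14787) = (((-5 - 2508) - 21154) + 9811)/(-35014) = ((-2513 - 21154) + 9811)*(-1/35014) = (-23667 + 9811)*(-1/35014) = -13856*(-1/35014) = 6928/17507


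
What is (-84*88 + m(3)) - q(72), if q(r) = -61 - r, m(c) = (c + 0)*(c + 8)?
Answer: -7226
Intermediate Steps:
m(c) = c*(8 + c)
(-84*88 + m(3)) - q(72) = (-84*88 + 3*(8 + 3)) - (-61 - 1*72) = (-7392 + 3*11) - (-61 - 72) = (-7392 + 33) - 1*(-133) = -7359 + 133 = -7226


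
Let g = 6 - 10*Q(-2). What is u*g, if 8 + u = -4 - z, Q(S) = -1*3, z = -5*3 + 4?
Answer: -36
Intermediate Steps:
z = -11 (z = -15 + 4 = -11)
Q(S) = -3
u = -1 (u = -8 + (-4 - 1*(-11)) = -8 + (-4 + 11) = -8 + 7 = -1)
g = 36 (g = 6 - 10*(-3) = 6 + 30 = 36)
u*g = -1*36 = -36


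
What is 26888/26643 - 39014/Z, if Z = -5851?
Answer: 1196771690/155888193 ≈ 7.6771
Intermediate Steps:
26888/26643 - 39014/Z = 26888/26643 - 39014/(-5851) = 26888*(1/26643) - 39014*(-1/5851) = 26888/26643 + 39014/5851 = 1196771690/155888193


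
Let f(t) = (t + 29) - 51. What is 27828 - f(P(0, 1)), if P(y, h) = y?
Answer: 27850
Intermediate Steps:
f(t) = -22 + t (f(t) = (29 + t) - 51 = -22 + t)
27828 - f(P(0, 1)) = 27828 - (-22 + 0) = 27828 - 1*(-22) = 27828 + 22 = 27850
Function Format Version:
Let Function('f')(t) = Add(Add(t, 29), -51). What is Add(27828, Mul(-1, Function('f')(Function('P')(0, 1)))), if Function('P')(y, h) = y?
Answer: 27850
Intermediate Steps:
Function('f')(t) = Add(-22, t) (Function('f')(t) = Add(Add(29, t), -51) = Add(-22, t))
Add(27828, Mul(-1, Function('f')(Function('P')(0, 1)))) = Add(27828, Mul(-1, Add(-22, 0))) = Add(27828, Mul(-1, -22)) = Add(27828, 22) = 27850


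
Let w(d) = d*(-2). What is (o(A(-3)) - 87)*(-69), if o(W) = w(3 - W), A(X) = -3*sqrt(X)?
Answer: 6417 + 414*I*sqrt(3) ≈ 6417.0 + 717.07*I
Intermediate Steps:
w(d) = -2*d
o(W) = -6 + 2*W (o(W) = -2*(3 - W) = -6 + 2*W)
(o(A(-3)) - 87)*(-69) = ((-6 + 2*(-3*I*sqrt(3))) - 87)*(-69) = ((-6 - 6*I*sqrt(3)) - 87)*(-69) = (-93 - 6*I*sqrt(3))*(-69) = 6417 + 414*I*sqrt(3)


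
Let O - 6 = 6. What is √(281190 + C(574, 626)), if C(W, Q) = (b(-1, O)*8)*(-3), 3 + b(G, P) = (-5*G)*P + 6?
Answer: √279678 ≈ 528.85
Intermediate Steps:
O = 12 (O = 6 + 6 = 12)
b(G, P) = 3 - 5*G*P (b(G, P) = -3 + ((-5*G)*P + 6) = -3 + (-5*G*P + 6) = -3 + (6 - 5*G*P) = 3 - 5*G*P)
C(W, Q) = -1512 (C(W, Q) = ((3 - 5*(-1)*12)*8)*(-3) = ((3 + 60)*8)*(-3) = (63*8)*(-3) = 504*(-3) = -1512)
√(281190 + C(574, 626)) = √(281190 - 1512) = √279678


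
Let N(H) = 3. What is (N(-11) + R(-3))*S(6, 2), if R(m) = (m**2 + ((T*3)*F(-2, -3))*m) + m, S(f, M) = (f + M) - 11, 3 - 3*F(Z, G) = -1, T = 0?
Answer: -27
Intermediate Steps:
F(Z, G) = 4/3 (F(Z, G) = 1 - 1/3*(-1) = 1 + 1/3 = 4/3)
S(f, M) = -11 + M + f (S(f, M) = (M + f) - 11 = -11 + M + f)
R(m) = m + m**2 (R(m) = (m**2 + ((0*3)*(4/3))*m) + m = (m**2 + (0*(4/3))*m) + m = (m**2 + 0*m) + m = (m**2 + 0) + m = m**2 + m = m + m**2)
(N(-11) + R(-3))*S(6, 2) = (3 - 3*(1 - 3))*(-11 + 2 + 6) = (3 - 3*(-2))*(-3) = (3 + 6)*(-3) = 9*(-3) = -27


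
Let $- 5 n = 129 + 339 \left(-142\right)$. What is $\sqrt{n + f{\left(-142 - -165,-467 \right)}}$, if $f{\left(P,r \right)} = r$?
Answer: $\frac{\sqrt{228370}}{5} \approx 95.576$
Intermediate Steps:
$n = \frac{48009}{5}$ ($n = - \frac{129 + 339 \left(-142\right)}{5} = - \frac{129 - 48138}{5} = \left(- \frac{1}{5}\right) \left(-48009\right) = \frac{48009}{5} \approx 9601.8$)
$\sqrt{n + f{\left(-142 - -165,-467 \right)}} = \sqrt{\frac{48009}{5} - 467} = \sqrt{\frac{45674}{5}} = \frac{\sqrt{228370}}{5}$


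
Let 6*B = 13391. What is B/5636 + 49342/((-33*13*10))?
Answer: -89505649/8059480 ≈ -11.106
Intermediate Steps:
B = 13391/6 (B = (⅙)*13391 = 13391/6 ≈ 2231.8)
B/5636 + 49342/((-33*13*10)) = (13391/6)/5636 + 49342/((-33*13*10)) = (13391/6)*(1/5636) + 49342/((-429*10)) = 13391/33816 + 49342/(-4290) = 13391/33816 + 49342*(-1/4290) = 13391/33816 - 24671/2145 = -89505649/8059480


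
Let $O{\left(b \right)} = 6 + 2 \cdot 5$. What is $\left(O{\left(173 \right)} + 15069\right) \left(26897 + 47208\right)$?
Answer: $1117873925$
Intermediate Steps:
$O{\left(b \right)} = 16$ ($O{\left(b \right)} = 6 + 10 = 16$)
$\left(O{\left(173 \right)} + 15069\right) \left(26897 + 47208\right) = \left(16 + 15069\right) \left(26897 + 47208\right) = 15085 \cdot 74105 = 1117873925$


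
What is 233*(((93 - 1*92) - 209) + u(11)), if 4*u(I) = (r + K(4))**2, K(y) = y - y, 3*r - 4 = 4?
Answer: -432448/9 ≈ -48050.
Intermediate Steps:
r = 8/3 (r = 4/3 + (1/3)*4 = 4/3 + 4/3 = 8/3 ≈ 2.6667)
K(y) = 0
u(I) = 16/9 (u(I) = (8/3 + 0)**2/4 = (8/3)**2/4 = (1/4)*(64/9) = 16/9)
233*(((93 - 1*92) - 209) + u(11)) = 233*(((93 - 1*92) - 209) + 16/9) = 233*(((93 - 92) - 209) + 16/9) = 233*((1 - 209) + 16/9) = 233*(-208 + 16/9) = 233*(-1856/9) = -432448/9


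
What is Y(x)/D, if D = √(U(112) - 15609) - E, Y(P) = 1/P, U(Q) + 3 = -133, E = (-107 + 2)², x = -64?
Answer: 2205/1556049536 + I*√15745/7780247680 ≈ 1.417e-6 + 1.6128e-8*I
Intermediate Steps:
E = 11025 (E = (-105)² = 11025)
U(Q) = -136 (U(Q) = -3 - 133 = -136)
D = -11025 + I*√15745 (D = √(-136 - 15609) - 1*11025 = √(-15745) - 11025 = I*√15745 - 11025 = -11025 + I*√15745 ≈ -11025.0 + 125.48*I)
Y(x)/D = 1/((-64)*(-11025 + I*√15745)) = -1/(64*(-11025 + I*√15745))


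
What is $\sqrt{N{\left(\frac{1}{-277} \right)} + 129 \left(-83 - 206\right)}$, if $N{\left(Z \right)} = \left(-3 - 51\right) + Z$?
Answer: $\frac{2 i \sqrt{716169373}}{277} \approx 193.22 i$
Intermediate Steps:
$N{\left(Z \right)} = -54 + Z$
$\sqrt{N{\left(\frac{1}{-277} \right)} + 129 \left(-83 - 206\right)} = \sqrt{\left(-54 + \frac{1}{-277}\right) + 129 \left(-83 - 206\right)} = \sqrt{\left(-54 - \frac{1}{277}\right) + 129 \left(-289\right)} = \sqrt{- \frac{14959}{277} - 37281} = \sqrt{- \frac{10341796}{277}} = \frac{2 i \sqrt{716169373}}{277}$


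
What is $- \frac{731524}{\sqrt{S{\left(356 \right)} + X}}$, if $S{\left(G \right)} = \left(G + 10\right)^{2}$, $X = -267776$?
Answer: $\frac{365762 i \sqrt{33455}}{33455} \approx 1999.7 i$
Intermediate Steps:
$S{\left(G \right)} = \left(10 + G\right)^{2}$
$- \frac{731524}{\sqrt{S{\left(356 \right)} + X}} = - \frac{731524}{\sqrt{\left(10 + 356\right)^{2} - 267776}} = - \frac{731524}{\sqrt{366^{2} - 267776}} = - \frac{731524}{\sqrt{133956 - 267776}} = - \frac{731524}{\sqrt{-133820}} = - \frac{731524}{2 i \sqrt{33455}} = - 731524 \left(- \frac{i \sqrt{33455}}{66910}\right) = \frac{365762 i \sqrt{33455}}{33455}$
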